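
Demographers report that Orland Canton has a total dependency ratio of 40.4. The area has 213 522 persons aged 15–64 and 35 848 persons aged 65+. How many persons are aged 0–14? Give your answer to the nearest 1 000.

Total dependency ratio = (youth + elderly) / working-age × 100
40.4 = (Y + 35 848) / 213 522 × 100
⇒ 50 000

Aged 0–14: 50 000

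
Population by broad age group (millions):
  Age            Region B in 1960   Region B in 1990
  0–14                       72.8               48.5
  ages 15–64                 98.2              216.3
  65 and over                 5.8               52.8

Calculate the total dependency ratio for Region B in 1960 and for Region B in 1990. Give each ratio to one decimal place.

Region B in 1960: 80.0
Region B in 1990: 46.8

Region B in 1960: (72.8 + 5.8) / 98.2 × 100 = 78.6 / 98.2 × 100 = 80.0
Region B in 1990: (48.5 + 52.8) / 216.3 × 100 = 101.3 / 216.3 × 100 = 46.8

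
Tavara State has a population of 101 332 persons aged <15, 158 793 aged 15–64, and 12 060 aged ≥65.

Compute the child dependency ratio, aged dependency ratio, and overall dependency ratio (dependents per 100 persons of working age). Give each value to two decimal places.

Youth dependency ratio: 63.81
Old-age dependency ratio: 7.59
Total dependency ratio: 71.41

Youth dependency ratio = 101 332 / 158 793 × 100 = 63.81
Old-age dependency ratio = 12 060 / 158 793 × 100 = 7.59
Total dependency ratio = (101 332 + 12 060) / 158 793 × 100 = 113 392 / 158 793 × 100 = 71.41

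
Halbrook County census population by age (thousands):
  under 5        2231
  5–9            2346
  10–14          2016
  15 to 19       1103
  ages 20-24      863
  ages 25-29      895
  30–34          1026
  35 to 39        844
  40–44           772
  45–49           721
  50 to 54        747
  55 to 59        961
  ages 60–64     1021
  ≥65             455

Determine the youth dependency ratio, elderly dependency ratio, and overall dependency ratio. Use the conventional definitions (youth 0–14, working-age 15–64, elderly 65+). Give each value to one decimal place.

0–14: 2231 + 2346 + 2016 = 6593
15–64: 1103 + 863 + 895 + 1026 + 844 + 772 + 721 + 747 + 961 + 1021 = 8953
65+: 455
Youth dependency ratio = 6593 / 8953 × 100 = 73.6
Old-age dependency ratio = 455 / 8953 × 100 = 5.1
Total dependency ratio = (6593 + 455) / 8953 × 100 = 7048 / 8953 × 100 = 78.7

Youth dependency ratio: 73.6
Old-age dependency ratio: 5.1
Total dependency ratio: 78.7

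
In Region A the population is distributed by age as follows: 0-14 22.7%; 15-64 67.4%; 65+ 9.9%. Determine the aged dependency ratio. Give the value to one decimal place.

Old-age dependency ratio = 9.9 / 67.4 × 100 = 14.7

Old-age dependency ratio: 14.7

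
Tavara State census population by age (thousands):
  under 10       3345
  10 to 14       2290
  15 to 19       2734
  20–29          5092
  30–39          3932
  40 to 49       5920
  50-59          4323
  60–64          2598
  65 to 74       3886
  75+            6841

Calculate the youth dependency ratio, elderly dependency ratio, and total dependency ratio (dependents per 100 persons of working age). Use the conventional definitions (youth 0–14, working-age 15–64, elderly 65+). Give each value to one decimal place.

Youth dependency ratio: 22.9
Old-age dependency ratio: 43.6
Total dependency ratio: 66.5

0–14: 3345 + 2290 = 5635
15–64: 2734 + 5092 + 3932 + 5920 + 4323 + 2598 = 24599
65+: 3886 + 6841 = 10727
Youth dependency ratio = 5635 / 24599 × 100 = 22.9
Old-age dependency ratio = 10727 / 24599 × 100 = 43.6
Total dependency ratio = (5635 + 10727) / 24599 × 100 = 16362 / 24599 × 100 = 66.5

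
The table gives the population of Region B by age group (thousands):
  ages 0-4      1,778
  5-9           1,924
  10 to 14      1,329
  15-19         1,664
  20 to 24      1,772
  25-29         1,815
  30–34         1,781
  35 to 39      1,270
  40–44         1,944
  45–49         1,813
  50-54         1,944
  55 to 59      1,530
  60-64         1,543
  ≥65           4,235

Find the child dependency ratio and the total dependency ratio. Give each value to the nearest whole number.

0–14: 1,778 + 1,924 + 1,329 = 5,031
15–64: 1,664 + 1,772 + 1,815 + 1,781 + 1,270 + 1,944 + 1,813 + 1,944 + 1,530 + 1,543 = 17,076
65+: 4,235
Youth dependency ratio = 5,031 / 17,076 × 100 = 29
Total dependency ratio = (5,031 + 4,235) / 17,076 × 100 = 9,266 / 17,076 × 100 = 54

Youth dependency ratio: 29
Total dependency ratio: 54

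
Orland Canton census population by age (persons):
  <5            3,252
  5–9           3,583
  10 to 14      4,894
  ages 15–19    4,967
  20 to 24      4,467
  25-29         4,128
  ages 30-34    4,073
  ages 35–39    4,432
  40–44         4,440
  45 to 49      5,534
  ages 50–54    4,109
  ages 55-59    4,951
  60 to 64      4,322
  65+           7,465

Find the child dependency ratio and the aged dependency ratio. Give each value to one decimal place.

Youth dependency ratio: 25.8
Old-age dependency ratio: 16.4

0–14: 3,252 + 3,583 + 4,894 = 11,729
15–64: 4,967 + 4,467 + 4,128 + 4,073 + 4,432 + 4,440 + 5,534 + 4,109 + 4,951 + 4,322 = 45,423
65+: 7,465
Youth dependency ratio = 11,729 / 45,423 × 100 = 25.8
Old-age dependency ratio = 7,465 / 45,423 × 100 = 16.4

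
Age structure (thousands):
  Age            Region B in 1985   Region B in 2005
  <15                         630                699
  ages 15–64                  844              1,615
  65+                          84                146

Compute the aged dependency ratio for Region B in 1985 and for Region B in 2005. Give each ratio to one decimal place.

Region B in 1985: 10.0
Region B in 2005: 9.0

Region B in 1985: 84 / 844 × 100 = 10.0
Region B in 2005: 146 / 1,615 × 100 = 9.0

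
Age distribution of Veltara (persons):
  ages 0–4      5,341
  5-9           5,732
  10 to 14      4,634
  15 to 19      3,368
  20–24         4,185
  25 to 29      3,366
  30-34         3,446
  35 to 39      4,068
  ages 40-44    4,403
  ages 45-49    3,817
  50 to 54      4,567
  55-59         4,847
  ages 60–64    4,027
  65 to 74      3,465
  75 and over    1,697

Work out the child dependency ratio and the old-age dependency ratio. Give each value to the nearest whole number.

0–14: 5,341 + 5,732 + 4,634 = 15,707
15–64: 3,368 + 4,185 + 3,366 + 3,446 + 4,068 + 4,403 + 3,817 + 4,567 + 4,847 + 4,027 = 40,094
65+: 3,465 + 1,697 = 5,162
Youth dependency ratio = 15,707 / 40,094 × 100 = 39
Old-age dependency ratio = 5,162 / 40,094 × 100 = 13

Youth dependency ratio: 39
Old-age dependency ratio: 13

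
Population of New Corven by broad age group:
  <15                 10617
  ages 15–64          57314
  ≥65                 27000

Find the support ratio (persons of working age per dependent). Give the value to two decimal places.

Support ratio = 57314 / (10617 + 27000) = 57314 / 37617 = 1.52

Support ratio: 1.52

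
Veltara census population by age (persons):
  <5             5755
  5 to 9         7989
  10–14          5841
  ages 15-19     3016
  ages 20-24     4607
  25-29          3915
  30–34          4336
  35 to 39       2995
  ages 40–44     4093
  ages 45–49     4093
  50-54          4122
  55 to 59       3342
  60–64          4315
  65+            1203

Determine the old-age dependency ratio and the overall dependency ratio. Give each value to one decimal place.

Old-age dependency ratio: 3.1
Total dependency ratio: 53.5

0–14: 5755 + 7989 + 5841 = 19585
15–64: 3016 + 4607 + 3915 + 4336 + 2995 + 4093 + 4093 + 4122 + 3342 + 4315 = 38834
65+: 1203
Old-age dependency ratio = 1203 / 38834 × 100 = 3.1
Total dependency ratio = (19585 + 1203) / 38834 × 100 = 20788 / 38834 × 100 = 53.5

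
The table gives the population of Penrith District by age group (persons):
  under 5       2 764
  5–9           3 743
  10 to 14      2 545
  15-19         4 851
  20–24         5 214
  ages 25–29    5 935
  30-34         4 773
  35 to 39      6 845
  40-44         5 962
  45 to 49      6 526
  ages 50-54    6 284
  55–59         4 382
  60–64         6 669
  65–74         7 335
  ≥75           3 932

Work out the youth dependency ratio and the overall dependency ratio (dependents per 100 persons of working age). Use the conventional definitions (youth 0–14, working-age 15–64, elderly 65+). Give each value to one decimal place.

0–14: 2 764 + 3 743 + 2 545 = 9 052
15–64: 4 851 + 5 214 + 5 935 + 4 773 + 6 845 + 5 962 + 6 526 + 6 284 + 4 382 + 6 669 = 57 441
65+: 7 335 + 3 932 = 11 267
Youth dependency ratio = 9 052 / 57 441 × 100 = 15.8
Total dependency ratio = (9 052 + 11 267) / 57 441 × 100 = 20 319 / 57 441 × 100 = 35.4

Youth dependency ratio: 15.8
Total dependency ratio: 35.4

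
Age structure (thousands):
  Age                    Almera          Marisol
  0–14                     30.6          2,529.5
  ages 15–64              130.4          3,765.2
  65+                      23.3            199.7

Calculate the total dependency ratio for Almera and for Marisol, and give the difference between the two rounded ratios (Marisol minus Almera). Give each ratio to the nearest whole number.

Almera: 41
Marisol: 72
Difference: +31

Almera: (30.6 + 23.3) / 130.4 × 100 = 53.9 / 130.4 × 100 = 41
Marisol: (2,529.5 + 199.7) / 3,765.2 × 100 = 2,729.2 / 3,765.2 × 100 = 72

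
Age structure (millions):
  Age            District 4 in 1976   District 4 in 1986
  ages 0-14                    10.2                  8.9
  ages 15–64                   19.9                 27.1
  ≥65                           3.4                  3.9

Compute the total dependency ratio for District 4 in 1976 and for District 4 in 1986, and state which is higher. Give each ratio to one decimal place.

District 4 in 1976: (10.2 + 3.4) / 19.9 × 100 = 13.6 / 19.9 × 100 = 68.3
District 4 in 1986: (8.9 + 3.9) / 27.1 × 100 = 12.8 / 27.1 × 100 = 47.2

District 4 in 1976: 68.3
District 4 in 1986: 47.2
Higher: District 4 in 1976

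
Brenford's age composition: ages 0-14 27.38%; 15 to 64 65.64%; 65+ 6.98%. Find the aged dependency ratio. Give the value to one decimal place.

Old-age dependency ratio = 6.98 / 65.64 × 100 = 10.6

Old-age dependency ratio: 10.6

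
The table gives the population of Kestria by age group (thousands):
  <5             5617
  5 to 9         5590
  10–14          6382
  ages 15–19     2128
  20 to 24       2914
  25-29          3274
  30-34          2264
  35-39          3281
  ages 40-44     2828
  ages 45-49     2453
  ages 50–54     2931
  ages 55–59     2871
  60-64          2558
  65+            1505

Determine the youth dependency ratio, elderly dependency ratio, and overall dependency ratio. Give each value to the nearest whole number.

0–14: 5617 + 5590 + 6382 = 17589
15–64: 2128 + 2914 + 3274 + 2264 + 3281 + 2828 + 2453 + 2931 + 2871 + 2558 = 27502
65+: 1505
Youth dependency ratio = 17589 / 27502 × 100 = 64
Old-age dependency ratio = 1505 / 27502 × 100 = 5
Total dependency ratio = (17589 + 1505) / 27502 × 100 = 19094 / 27502 × 100 = 69

Youth dependency ratio: 64
Old-age dependency ratio: 5
Total dependency ratio: 69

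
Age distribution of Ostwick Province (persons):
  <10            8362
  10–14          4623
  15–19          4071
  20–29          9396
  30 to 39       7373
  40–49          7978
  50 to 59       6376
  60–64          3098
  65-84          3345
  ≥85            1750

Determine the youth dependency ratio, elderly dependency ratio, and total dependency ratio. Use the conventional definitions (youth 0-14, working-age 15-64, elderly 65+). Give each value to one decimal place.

0–14: 8362 + 4623 = 12985
15–64: 4071 + 9396 + 7373 + 7978 + 6376 + 3098 = 38292
65+: 3345 + 1750 = 5095
Youth dependency ratio = 12985 / 38292 × 100 = 33.9
Old-age dependency ratio = 5095 / 38292 × 100 = 13.3
Total dependency ratio = (12985 + 5095) / 38292 × 100 = 18080 / 38292 × 100 = 47.2

Youth dependency ratio: 33.9
Old-age dependency ratio: 13.3
Total dependency ratio: 47.2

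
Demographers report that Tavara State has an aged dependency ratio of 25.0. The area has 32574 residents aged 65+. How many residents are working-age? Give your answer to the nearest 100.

Old-age dependency ratio = elderly / working-age × 100
25.0 = 32574 / W × 100
⇒ 130300

Working-age: 130300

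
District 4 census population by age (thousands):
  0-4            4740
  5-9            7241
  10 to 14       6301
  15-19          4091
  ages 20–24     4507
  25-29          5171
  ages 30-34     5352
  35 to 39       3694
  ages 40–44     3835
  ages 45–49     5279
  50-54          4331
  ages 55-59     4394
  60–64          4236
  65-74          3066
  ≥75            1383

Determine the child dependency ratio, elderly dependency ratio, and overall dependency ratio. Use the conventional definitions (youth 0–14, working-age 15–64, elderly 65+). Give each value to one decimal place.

0–14: 4740 + 7241 + 6301 = 18282
15–64: 4091 + 4507 + 5171 + 5352 + 3694 + 3835 + 5279 + 4331 + 4394 + 4236 = 44890
65+: 3066 + 1383 = 4449
Youth dependency ratio = 18282 / 44890 × 100 = 40.7
Old-age dependency ratio = 4449 / 44890 × 100 = 9.9
Total dependency ratio = (18282 + 4449) / 44890 × 100 = 22731 / 44890 × 100 = 50.6

Youth dependency ratio: 40.7
Old-age dependency ratio: 9.9
Total dependency ratio: 50.6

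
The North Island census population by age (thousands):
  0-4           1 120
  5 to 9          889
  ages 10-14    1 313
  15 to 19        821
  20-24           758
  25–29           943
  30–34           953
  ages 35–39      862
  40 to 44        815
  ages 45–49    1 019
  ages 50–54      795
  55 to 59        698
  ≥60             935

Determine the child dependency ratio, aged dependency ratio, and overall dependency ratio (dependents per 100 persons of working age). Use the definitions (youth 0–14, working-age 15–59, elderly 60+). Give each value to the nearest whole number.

Youth dependency ratio: 43
Old-age dependency ratio: 12
Total dependency ratio: 56

0–14: 1 120 + 889 + 1 313 = 3 322
15–59: 821 + 758 + 943 + 953 + 862 + 815 + 1 019 + 795 + 698 = 7 664
60+: 935
Youth dependency ratio = 3 322 / 7 664 × 100 = 43
Old-age dependency ratio = 935 / 7 664 × 100 = 12
Total dependency ratio = (3 322 + 935) / 7 664 × 100 = 4 257 / 7 664 × 100 = 56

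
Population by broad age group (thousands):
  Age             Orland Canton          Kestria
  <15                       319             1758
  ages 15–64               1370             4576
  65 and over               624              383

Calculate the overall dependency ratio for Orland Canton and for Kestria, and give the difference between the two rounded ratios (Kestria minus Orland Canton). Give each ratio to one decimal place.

Orland Canton: (319 + 624) / 1370 × 100 = 943 / 1370 × 100 = 68.8
Kestria: (1758 + 383) / 4576 × 100 = 2141 / 4576 × 100 = 46.8

Orland Canton: 68.8
Kestria: 46.8
Difference: -22.0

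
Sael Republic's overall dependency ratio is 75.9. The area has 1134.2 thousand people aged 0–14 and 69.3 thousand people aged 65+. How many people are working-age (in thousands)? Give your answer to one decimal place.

Total dependency ratio = (youth + elderly) / working-age × 100
75.9 = (1134.2 + 69.3) / W × 100
⇒ 1585.6

Working-age: 1585.6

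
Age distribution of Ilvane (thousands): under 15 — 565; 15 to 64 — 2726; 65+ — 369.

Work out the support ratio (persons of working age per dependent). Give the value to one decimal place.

Support ratio: 2.9

Support ratio = 2726 / (565 + 369) = 2726 / 934 = 2.9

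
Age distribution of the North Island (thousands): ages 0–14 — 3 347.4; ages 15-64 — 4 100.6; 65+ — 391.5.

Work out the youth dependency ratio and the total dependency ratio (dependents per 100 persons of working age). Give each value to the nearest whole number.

Youth dependency ratio = 3 347.4 / 4 100.6 × 100 = 82
Total dependency ratio = (3 347.4 + 391.5) / 4 100.6 × 100 = 3 738.9 / 4 100.6 × 100 = 91

Youth dependency ratio: 82
Total dependency ratio: 91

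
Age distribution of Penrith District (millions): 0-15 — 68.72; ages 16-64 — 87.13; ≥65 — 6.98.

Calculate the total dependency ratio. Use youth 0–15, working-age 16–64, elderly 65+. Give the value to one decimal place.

Total dependency ratio: 86.9

Total dependency ratio = (68.72 + 6.98) / 87.13 × 100 = 75.70 / 87.13 × 100 = 86.9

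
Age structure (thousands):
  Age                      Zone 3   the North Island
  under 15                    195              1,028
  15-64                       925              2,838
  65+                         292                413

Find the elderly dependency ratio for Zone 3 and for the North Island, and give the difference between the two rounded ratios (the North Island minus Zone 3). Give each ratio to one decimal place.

Zone 3: 292 / 925 × 100 = 31.6
the North Island: 413 / 2,838 × 100 = 14.6

Zone 3: 31.6
the North Island: 14.6
Difference: -17.0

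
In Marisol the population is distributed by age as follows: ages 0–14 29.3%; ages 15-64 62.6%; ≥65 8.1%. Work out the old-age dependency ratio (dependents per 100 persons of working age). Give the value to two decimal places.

Old-age dependency ratio: 12.94

Old-age dependency ratio = 8.1 / 62.6 × 100 = 12.94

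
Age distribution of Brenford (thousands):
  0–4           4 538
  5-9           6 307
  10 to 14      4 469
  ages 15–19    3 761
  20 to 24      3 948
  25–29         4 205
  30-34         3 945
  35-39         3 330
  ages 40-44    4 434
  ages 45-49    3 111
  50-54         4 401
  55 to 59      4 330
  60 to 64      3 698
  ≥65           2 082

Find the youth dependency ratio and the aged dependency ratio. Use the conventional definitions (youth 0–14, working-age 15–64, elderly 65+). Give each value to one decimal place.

0–14: 4 538 + 6 307 + 4 469 = 15 314
15–64: 3 761 + 3 948 + 4 205 + 3 945 + 3 330 + 4 434 + 3 111 + 4 401 + 4 330 + 3 698 = 39 163
65+: 2 082
Youth dependency ratio = 15 314 / 39 163 × 100 = 39.1
Old-age dependency ratio = 2 082 / 39 163 × 100 = 5.3

Youth dependency ratio: 39.1
Old-age dependency ratio: 5.3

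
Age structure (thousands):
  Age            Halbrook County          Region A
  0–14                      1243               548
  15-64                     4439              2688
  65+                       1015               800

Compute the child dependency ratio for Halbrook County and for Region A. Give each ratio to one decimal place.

Halbrook County: 1243 / 4439 × 100 = 28.0
Region A: 548 / 2688 × 100 = 20.4

Halbrook County: 28.0
Region A: 20.4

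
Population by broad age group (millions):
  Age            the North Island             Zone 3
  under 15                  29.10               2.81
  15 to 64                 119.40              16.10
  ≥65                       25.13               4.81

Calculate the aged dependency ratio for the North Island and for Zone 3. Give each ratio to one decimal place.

the North Island: 21.0
Zone 3: 29.9

the North Island: 25.13 / 119.40 × 100 = 21.0
Zone 3: 4.81 / 16.10 × 100 = 29.9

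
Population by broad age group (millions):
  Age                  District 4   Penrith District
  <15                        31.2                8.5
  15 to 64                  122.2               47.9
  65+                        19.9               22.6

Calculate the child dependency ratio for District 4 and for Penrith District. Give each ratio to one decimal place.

District 4: 31.2 / 122.2 × 100 = 25.5
Penrith District: 8.5 / 47.9 × 100 = 17.7

District 4: 25.5
Penrith District: 17.7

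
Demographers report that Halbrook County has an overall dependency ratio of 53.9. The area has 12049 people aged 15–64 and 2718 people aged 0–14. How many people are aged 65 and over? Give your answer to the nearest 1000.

Aged 65 and over: 4000

Total dependency ratio = (youth + elderly) / working-age × 100
53.9 = (2718 + E) / 12049 × 100
⇒ 4000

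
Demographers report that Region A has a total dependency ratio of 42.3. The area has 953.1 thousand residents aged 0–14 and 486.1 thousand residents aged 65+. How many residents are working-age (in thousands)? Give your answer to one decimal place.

Working-age: 3,402.4

Total dependency ratio = (youth + elderly) / working-age × 100
42.3 = (953.1 + 486.1) / W × 100
⇒ 3,402.4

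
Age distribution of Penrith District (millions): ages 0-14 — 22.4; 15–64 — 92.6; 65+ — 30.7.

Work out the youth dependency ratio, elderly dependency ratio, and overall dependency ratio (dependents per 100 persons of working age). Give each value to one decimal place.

Youth dependency ratio: 24.2
Old-age dependency ratio: 33.2
Total dependency ratio: 57.3

Youth dependency ratio = 22.4 / 92.6 × 100 = 24.2
Old-age dependency ratio = 30.7 / 92.6 × 100 = 33.2
Total dependency ratio = (22.4 + 30.7) / 92.6 × 100 = 53.1 / 92.6 × 100 = 57.3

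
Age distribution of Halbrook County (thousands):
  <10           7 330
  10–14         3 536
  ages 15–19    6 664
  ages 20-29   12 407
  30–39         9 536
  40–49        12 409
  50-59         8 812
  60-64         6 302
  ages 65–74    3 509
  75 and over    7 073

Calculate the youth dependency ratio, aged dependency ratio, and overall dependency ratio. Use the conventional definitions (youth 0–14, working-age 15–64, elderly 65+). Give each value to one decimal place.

0–14: 7 330 + 3 536 = 10 866
15–64: 6 664 + 12 407 + 9 536 + 12 409 + 8 812 + 6 302 = 56 130
65+: 3 509 + 7 073 = 10 582
Youth dependency ratio = 10 866 / 56 130 × 100 = 19.4
Old-age dependency ratio = 10 582 / 56 130 × 100 = 18.9
Total dependency ratio = (10 866 + 10 582) / 56 130 × 100 = 21 448 / 56 130 × 100 = 38.2

Youth dependency ratio: 19.4
Old-age dependency ratio: 18.9
Total dependency ratio: 38.2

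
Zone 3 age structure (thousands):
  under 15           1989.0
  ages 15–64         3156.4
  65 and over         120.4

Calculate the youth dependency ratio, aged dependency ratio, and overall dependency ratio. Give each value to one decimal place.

Youth dependency ratio = 1989.0 / 3156.4 × 100 = 63.0
Old-age dependency ratio = 120.4 / 3156.4 × 100 = 3.8
Total dependency ratio = (1989.0 + 120.4) / 3156.4 × 100 = 2109.4 / 3156.4 × 100 = 66.8

Youth dependency ratio: 63.0
Old-age dependency ratio: 3.8
Total dependency ratio: 66.8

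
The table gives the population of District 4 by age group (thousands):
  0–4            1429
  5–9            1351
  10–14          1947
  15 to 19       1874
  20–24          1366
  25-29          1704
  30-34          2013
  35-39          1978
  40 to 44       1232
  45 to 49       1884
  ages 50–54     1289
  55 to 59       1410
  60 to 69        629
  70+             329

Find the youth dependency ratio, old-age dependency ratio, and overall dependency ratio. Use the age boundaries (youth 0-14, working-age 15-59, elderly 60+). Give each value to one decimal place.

0–14: 1429 + 1351 + 1947 = 4727
15–59: 1874 + 1366 + 1704 + 2013 + 1978 + 1232 + 1884 + 1289 + 1410 = 14750
60+: 629 + 329 = 958
Youth dependency ratio = 4727 / 14750 × 100 = 32.0
Old-age dependency ratio = 958 / 14750 × 100 = 6.5
Total dependency ratio = (4727 + 958) / 14750 × 100 = 5685 / 14750 × 100 = 38.5

Youth dependency ratio: 32.0
Old-age dependency ratio: 6.5
Total dependency ratio: 38.5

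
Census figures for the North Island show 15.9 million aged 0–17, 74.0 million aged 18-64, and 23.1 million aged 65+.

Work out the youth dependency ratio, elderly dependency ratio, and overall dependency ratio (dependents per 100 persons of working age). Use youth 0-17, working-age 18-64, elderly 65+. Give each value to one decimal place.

Youth dependency ratio: 21.5
Old-age dependency ratio: 31.2
Total dependency ratio: 52.7

Youth dependency ratio = 15.9 / 74.0 × 100 = 21.5
Old-age dependency ratio = 23.1 / 74.0 × 100 = 31.2
Total dependency ratio = (15.9 + 23.1) / 74.0 × 100 = 39.0 / 74.0 × 100 = 52.7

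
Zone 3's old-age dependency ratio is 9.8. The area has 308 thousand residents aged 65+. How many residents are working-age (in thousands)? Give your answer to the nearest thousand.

Working-age: 3,143

Old-age dependency ratio = elderly / working-age × 100
9.8 = 308 / W × 100
⇒ 3,143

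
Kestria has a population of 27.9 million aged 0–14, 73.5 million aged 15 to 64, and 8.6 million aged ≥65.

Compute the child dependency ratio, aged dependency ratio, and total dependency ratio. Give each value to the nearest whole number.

Youth dependency ratio = 27.9 / 73.5 × 100 = 38
Old-age dependency ratio = 8.6 / 73.5 × 100 = 12
Total dependency ratio = (27.9 + 8.6) / 73.5 × 100 = 36.5 / 73.5 × 100 = 50

Youth dependency ratio: 38
Old-age dependency ratio: 12
Total dependency ratio: 50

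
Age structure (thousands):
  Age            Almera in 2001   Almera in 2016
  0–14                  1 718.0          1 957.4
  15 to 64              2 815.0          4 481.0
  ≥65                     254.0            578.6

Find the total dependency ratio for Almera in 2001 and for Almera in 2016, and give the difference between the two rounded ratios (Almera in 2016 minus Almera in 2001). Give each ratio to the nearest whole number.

Almera in 2001: (1 718.0 + 254.0) / 2 815.0 × 100 = 1 972.0 / 2 815.0 × 100 = 70
Almera in 2016: (1 957.4 + 578.6) / 4 481.0 × 100 = 2 536.0 / 4 481.0 × 100 = 57

Almera in 2001: 70
Almera in 2016: 57
Difference: -13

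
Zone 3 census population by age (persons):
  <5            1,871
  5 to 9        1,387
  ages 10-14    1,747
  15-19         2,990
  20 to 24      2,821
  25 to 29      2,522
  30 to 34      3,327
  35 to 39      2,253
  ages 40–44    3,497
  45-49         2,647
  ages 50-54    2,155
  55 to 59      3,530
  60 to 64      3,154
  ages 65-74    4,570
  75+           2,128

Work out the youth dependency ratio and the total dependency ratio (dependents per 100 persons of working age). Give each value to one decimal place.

Youth dependency ratio: 17.3
Total dependency ratio: 40.5

0–14: 1,871 + 1,387 + 1,747 = 5,005
15–64: 2,990 + 2,821 + 2,522 + 3,327 + 2,253 + 3,497 + 2,647 + 2,155 + 3,530 + 3,154 = 28,896
65+: 4,570 + 2,128 = 6,698
Youth dependency ratio = 5,005 / 28,896 × 100 = 17.3
Total dependency ratio = (5,005 + 6,698) / 28,896 × 100 = 11,703 / 28,896 × 100 = 40.5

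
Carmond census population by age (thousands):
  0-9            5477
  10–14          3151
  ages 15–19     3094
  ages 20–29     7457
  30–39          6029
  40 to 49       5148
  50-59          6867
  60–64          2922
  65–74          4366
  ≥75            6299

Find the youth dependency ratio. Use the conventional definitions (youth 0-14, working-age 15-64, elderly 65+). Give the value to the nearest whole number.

0–14: 5477 + 3151 = 8628
15–64: 3094 + 7457 + 6029 + 5148 + 6867 + 2922 = 31517
65+: 4366 + 6299 = 10665
Youth dependency ratio = 8628 / 31517 × 100 = 27

Youth dependency ratio: 27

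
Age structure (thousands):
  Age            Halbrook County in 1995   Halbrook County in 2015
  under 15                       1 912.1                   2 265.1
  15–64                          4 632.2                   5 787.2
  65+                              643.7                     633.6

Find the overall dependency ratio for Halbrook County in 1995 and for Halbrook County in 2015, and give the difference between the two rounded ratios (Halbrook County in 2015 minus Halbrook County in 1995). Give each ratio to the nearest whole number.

Halbrook County in 1995: (1 912.1 + 643.7) / 4 632.2 × 100 = 2 555.8 / 4 632.2 × 100 = 55
Halbrook County in 2015: (2 265.1 + 633.6) / 5 787.2 × 100 = 2 898.7 / 5 787.2 × 100 = 50

Halbrook County in 1995: 55
Halbrook County in 2015: 50
Difference: -5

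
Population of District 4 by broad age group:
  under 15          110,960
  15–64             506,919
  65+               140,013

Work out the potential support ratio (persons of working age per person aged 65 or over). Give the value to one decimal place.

Potential support ratio: 3.6

Potential support ratio = 506,919 / 140,013 = 3.6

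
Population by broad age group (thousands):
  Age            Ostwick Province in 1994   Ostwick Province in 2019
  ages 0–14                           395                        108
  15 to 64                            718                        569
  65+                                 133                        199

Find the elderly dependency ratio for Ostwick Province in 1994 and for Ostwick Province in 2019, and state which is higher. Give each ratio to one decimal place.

Ostwick Province in 1994: 133 / 718 × 100 = 18.5
Ostwick Province in 2019: 199 / 569 × 100 = 35.0

Ostwick Province in 1994: 18.5
Ostwick Province in 2019: 35.0
Higher: Ostwick Province in 2019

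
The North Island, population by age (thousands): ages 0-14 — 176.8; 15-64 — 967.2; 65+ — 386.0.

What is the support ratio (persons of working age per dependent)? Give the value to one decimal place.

Support ratio = 967.2 / (176.8 + 386.0) = 967.2 / 562.8 = 1.7

Support ratio: 1.7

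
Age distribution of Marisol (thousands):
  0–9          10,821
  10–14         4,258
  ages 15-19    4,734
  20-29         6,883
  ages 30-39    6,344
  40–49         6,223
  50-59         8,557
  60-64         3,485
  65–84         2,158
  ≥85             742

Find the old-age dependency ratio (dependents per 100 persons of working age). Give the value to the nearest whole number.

Old-age dependency ratio: 8

0–14: 10,821 + 4,258 = 15,079
15–64: 4,734 + 6,883 + 6,344 + 6,223 + 8,557 + 3,485 = 36,226
65+: 2,158 + 742 = 2,900
Old-age dependency ratio = 2,900 / 36,226 × 100 = 8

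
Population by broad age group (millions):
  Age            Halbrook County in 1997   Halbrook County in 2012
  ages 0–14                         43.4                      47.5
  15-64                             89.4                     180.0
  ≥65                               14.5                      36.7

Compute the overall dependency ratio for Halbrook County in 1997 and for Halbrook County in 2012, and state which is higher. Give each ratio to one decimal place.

Halbrook County in 1997: (43.4 + 14.5) / 89.4 × 100 = 57.9 / 89.4 × 100 = 64.8
Halbrook County in 2012: (47.5 + 36.7) / 180.0 × 100 = 84.2 / 180.0 × 100 = 46.8

Halbrook County in 1997: 64.8
Halbrook County in 2012: 46.8
Higher: Halbrook County in 1997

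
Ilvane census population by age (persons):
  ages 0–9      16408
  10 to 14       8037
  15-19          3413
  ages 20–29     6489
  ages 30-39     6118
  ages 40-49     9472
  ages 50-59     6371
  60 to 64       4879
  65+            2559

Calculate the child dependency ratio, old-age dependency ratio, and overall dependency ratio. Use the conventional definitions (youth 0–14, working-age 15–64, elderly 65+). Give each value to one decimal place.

Youth dependency ratio: 66.5
Old-age dependency ratio: 7.0
Total dependency ratio: 73.5

0–14: 16408 + 8037 = 24445
15–64: 3413 + 6489 + 6118 + 9472 + 6371 + 4879 = 36742
65+: 2559
Youth dependency ratio = 24445 / 36742 × 100 = 66.5
Old-age dependency ratio = 2559 / 36742 × 100 = 7.0
Total dependency ratio = (24445 + 2559) / 36742 × 100 = 27004 / 36742 × 100 = 73.5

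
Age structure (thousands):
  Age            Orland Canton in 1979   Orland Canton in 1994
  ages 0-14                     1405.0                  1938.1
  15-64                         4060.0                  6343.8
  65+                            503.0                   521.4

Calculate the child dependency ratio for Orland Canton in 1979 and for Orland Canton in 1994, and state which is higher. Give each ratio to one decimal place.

Orland Canton in 1979: 1405.0 / 4060.0 × 100 = 34.6
Orland Canton in 1994: 1938.1 / 6343.8 × 100 = 30.6

Orland Canton in 1979: 34.6
Orland Canton in 1994: 30.6
Higher: Orland Canton in 1979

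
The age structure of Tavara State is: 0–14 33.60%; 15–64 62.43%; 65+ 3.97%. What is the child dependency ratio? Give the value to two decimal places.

Youth dependency ratio: 53.82

Youth dependency ratio = 33.60 / 62.43 × 100 = 53.82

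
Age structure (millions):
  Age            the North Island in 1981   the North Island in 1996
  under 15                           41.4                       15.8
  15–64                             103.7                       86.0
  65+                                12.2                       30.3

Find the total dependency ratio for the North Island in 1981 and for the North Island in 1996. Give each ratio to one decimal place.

the North Island in 1981: 51.7
the North Island in 1996: 53.6

the North Island in 1981: (41.4 + 12.2) / 103.7 × 100 = 53.6 / 103.7 × 100 = 51.7
the North Island in 1996: (15.8 + 30.3) / 86.0 × 100 = 46.1 / 86.0 × 100 = 53.6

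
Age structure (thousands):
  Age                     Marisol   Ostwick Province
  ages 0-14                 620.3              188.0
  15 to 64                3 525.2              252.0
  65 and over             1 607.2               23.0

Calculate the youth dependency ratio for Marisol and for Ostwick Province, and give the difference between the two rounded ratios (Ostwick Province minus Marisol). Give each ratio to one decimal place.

Marisol: 17.6
Ostwick Province: 74.6
Difference: +57.0

Marisol: 620.3 / 3 525.2 × 100 = 17.6
Ostwick Province: 188.0 / 252.0 × 100 = 74.6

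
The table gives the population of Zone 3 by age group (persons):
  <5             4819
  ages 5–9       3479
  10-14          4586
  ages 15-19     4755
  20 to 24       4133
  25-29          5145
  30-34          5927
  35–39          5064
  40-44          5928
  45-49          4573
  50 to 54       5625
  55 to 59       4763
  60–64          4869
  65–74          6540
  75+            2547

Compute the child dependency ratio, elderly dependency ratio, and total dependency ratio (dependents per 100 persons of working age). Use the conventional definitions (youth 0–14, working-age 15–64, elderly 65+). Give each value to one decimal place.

0–14: 4819 + 3479 + 4586 = 12884
15–64: 4755 + 4133 + 5145 + 5927 + 5064 + 5928 + 4573 + 5625 + 4763 + 4869 = 50782
65+: 6540 + 2547 = 9087
Youth dependency ratio = 12884 / 50782 × 100 = 25.4
Old-age dependency ratio = 9087 / 50782 × 100 = 17.9
Total dependency ratio = (12884 + 9087) / 50782 × 100 = 21971 / 50782 × 100 = 43.3

Youth dependency ratio: 25.4
Old-age dependency ratio: 17.9
Total dependency ratio: 43.3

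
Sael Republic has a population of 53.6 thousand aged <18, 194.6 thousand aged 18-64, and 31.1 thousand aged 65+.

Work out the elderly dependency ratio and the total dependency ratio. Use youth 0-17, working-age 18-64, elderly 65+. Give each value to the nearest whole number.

Old-age dependency ratio = 31.1 / 194.6 × 100 = 16
Total dependency ratio = (53.6 + 31.1) / 194.6 × 100 = 84.7 / 194.6 × 100 = 44

Old-age dependency ratio: 16
Total dependency ratio: 44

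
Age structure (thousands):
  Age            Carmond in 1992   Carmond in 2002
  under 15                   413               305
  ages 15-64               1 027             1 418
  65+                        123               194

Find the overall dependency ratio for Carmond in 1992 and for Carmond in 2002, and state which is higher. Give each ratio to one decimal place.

Carmond in 1992: 52.2
Carmond in 2002: 35.2
Higher: Carmond in 1992

Carmond in 1992: (413 + 123) / 1 027 × 100 = 536 / 1 027 × 100 = 52.2
Carmond in 2002: (305 + 194) / 1 418 × 100 = 499 / 1 418 × 100 = 35.2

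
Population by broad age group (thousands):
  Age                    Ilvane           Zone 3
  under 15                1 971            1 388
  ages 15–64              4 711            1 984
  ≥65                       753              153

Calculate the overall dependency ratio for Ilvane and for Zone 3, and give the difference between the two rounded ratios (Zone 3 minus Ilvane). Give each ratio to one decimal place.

Ilvane: 57.8
Zone 3: 77.7
Difference: +19.9

Ilvane: (1 971 + 753) / 4 711 × 100 = 2 724 / 4 711 × 100 = 57.8
Zone 3: (1 388 + 153) / 1 984 × 100 = 1 541 / 1 984 × 100 = 77.7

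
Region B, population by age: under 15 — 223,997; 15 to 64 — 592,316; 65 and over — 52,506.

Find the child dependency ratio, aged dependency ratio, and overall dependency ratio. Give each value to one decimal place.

Youth dependency ratio: 37.8
Old-age dependency ratio: 8.9
Total dependency ratio: 46.7

Youth dependency ratio = 223,997 / 592,316 × 100 = 37.8
Old-age dependency ratio = 52,506 / 592,316 × 100 = 8.9
Total dependency ratio = (223,997 + 52,506) / 592,316 × 100 = 276,503 / 592,316 × 100 = 46.7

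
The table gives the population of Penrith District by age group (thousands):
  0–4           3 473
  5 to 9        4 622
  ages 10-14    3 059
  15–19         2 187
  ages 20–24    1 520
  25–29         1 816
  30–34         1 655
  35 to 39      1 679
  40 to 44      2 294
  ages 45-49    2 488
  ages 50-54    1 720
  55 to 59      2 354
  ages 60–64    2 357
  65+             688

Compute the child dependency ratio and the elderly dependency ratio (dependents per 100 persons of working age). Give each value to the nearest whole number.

0–14: 3 473 + 4 622 + 3 059 = 11 154
15–64: 2 187 + 1 520 + 1 816 + 1 655 + 1 679 + 2 294 + 2 488 + 1 720 + 2 354 + 2 357 = 20 070
65+: 688
Youth dependency ratio = 11 154 / 20 070 × 100 = 56
Old-age dependency ratio = 688 / 20 070 × 100 = 3

Youth dependency ratio: 56
Old-age dependency ratio: 3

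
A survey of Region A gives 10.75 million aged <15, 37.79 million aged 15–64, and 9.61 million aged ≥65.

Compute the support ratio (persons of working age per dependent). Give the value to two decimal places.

Support ratio: 1.86

Support ratio = 37.79 / (10.75 + 9.61) = 37.79 / 20.36 = 1.86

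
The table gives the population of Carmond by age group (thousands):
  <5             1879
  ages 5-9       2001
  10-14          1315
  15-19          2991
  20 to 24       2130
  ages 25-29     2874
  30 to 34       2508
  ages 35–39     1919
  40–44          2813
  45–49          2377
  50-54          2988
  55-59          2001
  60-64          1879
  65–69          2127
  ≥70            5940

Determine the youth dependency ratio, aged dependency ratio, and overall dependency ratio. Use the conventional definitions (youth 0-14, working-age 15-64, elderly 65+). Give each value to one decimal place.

0–14: 1879 + 2001 + 1315 = 5195
15–64: 2991 + 2130 + 2874 + 2508 + 1919 + 2813 + 2377 + 2988 + 2001 + 1879 = 24480
65+: 2127 + 5940 = 8067
Youth dependency ratio = 5195 / 24480 × 100 = 21.2
Old-age dependency ratio = 8067 / 24480 × 100 = 33.0
Total dependency ratio = (5195 + 8067) / 24480 × 100 = 13262 / 24480 × 100 = 54.2

Youth dependency ratio: 21.2
Old-age dependency ratio: 33.0
Total dependency ratio: 54.2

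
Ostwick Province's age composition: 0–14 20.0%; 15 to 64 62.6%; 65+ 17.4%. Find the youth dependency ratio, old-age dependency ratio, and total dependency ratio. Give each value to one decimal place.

Youth dependency ratio = 20.0 / 62.6 × 100 = 31.9
Old-age dependency ratio = 17.4 / 62.6 × 100 = 27.8
Total dependency ratio = (20.0 + 17.4) / 62.6 × 100 = 37.4 / 62.6 × 100 = 59.7

Youth dependency ratio: 31.9
Old-age dependency ratio: 27.8
Total dependency ratio: 59.7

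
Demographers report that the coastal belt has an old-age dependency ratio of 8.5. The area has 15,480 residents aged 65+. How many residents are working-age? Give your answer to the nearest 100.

Old-age dependency ratio = elderly / working-age × 100
8.5 = 15,480 / W × 100
⇒ 182,100

Working-age: 182,100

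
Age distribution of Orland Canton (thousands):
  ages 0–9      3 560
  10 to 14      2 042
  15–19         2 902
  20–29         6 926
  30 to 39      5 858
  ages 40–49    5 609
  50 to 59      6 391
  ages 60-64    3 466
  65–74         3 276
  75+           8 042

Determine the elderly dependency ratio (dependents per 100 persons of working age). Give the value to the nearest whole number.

Old-age dependency ratio: 36

0–14: 3 560 + 2 042 = 5 602
15–64: 2 902 + 6 926 + 5 858 + 5 609 + 6 391 + 3 466 = 31 152
65+: 3 276 + 8 042 = 11 318
Old-age dependency ratio = 11 318 / 31 152 × 100 = 36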